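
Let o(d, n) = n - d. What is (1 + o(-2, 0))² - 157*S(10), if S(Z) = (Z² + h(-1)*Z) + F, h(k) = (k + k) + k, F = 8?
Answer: -12237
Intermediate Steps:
h(k) = 3*k (h(k) = 2*k + k = 3*k)
S(Z) = 8 + Z² - 3*Z (S(Z) = (Z² + (3*(-1))*Z) + 8 = (Z² - 3*Z) + 8 = 8 + Z² - 3*Z)
(1 + o(-2, 0))² - 157*S(10) = (1 + (0 - 1*(-2)))² - 157*(8 + 10² - 3*10) = (1 + (0 + 2))² - 157*(8 + 100 - 30) = (1 + 2)² - 157*78 = 3² - 12246 = 9 - 12246 = -12237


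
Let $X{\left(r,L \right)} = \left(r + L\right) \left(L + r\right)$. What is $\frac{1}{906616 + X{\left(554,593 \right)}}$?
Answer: $\frac{1}{2222225} \approx 4.5 \cdot 10^{-7}$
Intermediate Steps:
$X{\left(r,L \right)} = \left(L + r\right)^{2}$ ($X{\left(r,L \right)} = \left(L + r\right) \left(L + r\right) = \left(L + r\right)^{2}$)
$\frac{1}{906616 + X{\left(554,593 \right)}} = \frac{1}{906616 + \left(593 + 554\right)^{2}} = \frac{1}{906616 + 1147^{2}} = \frac{1}{906616 + 1315609} = \frac{1}{2222225}$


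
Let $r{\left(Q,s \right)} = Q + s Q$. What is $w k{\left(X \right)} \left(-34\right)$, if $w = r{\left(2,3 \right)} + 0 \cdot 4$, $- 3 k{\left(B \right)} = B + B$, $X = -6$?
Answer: $-1088$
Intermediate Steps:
$r{\left(Q,s \right)} = Q + Q s$
$k{\left(B \right)} = - \frac{2 B}{3}$ ($k{\left(B \right)} = - \frac{B + B}{3} = - \frac{2 B}{3}$)
$w = 8$ ($w = 2 \left(1 + 3\right) + 0 \cdot 4 = 2 \cdot 4 + 0 = 8 + 0 = 8$)
$w k{\left(X \right)} \left(-34\right) = 8 \left(\left(- \frac{2}{3}\right) \left(-6\right)\right) \left(-34\right) = 8 \cdot 4 \left(-34\right) = 32 \left(-34\right) = -1088$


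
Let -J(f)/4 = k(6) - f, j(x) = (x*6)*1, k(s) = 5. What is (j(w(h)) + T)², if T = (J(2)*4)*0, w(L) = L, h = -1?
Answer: 36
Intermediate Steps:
j(x) = 6*x (j(x) = (6*x)*1 = 6*x)
J(f) = -20 + 4*f (J(f) = -4*(5 - f) = -20 + 4*f)
T = 0 (T = ((-20 + 4*2)*4)*0 = ((-20 + 8)*4)*0 = -12*4*0 = -48*0 = 0)
(j(w(h)) + T)² = (6*(-1) + 0)² = (-6 + 0)² = (-6)² = 36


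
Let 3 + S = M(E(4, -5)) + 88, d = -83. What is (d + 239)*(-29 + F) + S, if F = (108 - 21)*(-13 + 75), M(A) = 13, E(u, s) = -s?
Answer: 837038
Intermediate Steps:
F = 5394 (F = 87*62 = 5394)
S = 98 (S = -3 + (13 + 88) = -3 + 101 = 98)
(d + 239)*(-29 + F) + S = (-83 + 239)*(-29 + 5394) + 98 = 156*5365 + 98 = 836940 + 98 = 837038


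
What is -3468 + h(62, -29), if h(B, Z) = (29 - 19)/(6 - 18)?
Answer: -20813/6 ≈ -3468.8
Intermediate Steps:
h(B, Z) = -5/6 (h(B, Z) = 10/(-12) = 10*(-1/12) = -5/6)
-3468 + h(62, -29) = -3468 - 5/6 = -20813/6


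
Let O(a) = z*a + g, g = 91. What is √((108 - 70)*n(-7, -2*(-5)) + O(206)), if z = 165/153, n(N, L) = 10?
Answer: √1802901/51 ≈ 26.328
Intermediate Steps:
z = 55/51 (z = 165*(1/153) = 55/51 ≈ 1.0784)
O(a) = 91 + 55*a/51 (O(a) = 55*a/51 + 91 = 91 + 55*a/51)
√((108 - 70)*n(-7, -2*(-5)) + O(206)) = √((108 - 70)*10 + (91 + (55/51)*206)) = √(38*10 + (91 + 11330/51)) = √(380 + 15971/51) = √(35351/51) = √1802901/51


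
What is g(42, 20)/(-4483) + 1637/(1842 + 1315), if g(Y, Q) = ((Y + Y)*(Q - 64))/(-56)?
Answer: 7130309/14152831 ≈ 0.50381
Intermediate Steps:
g(Y, Q) = -Y*(-64 + Q)/28 (g(Y, Q) = ((2*Y)*(-64 + Q))*(-1/56) = (2*Y*(-64 + Q))*(-1/56) = -Y*(-64 + Q)/28)
g(42, 20)/(-4483) + 1637/(1842 + 1315) = ((1/28)*42*(64 - 1*20))/(-4483) + 1637/(1842 + 1315) = ((1/28)*42*(64 - 20))*(-1/4483) + 1637/3157 = ((1/28)*42*44)*(-1/4483) + 1637*(1/3157) = 66*(-1/4483) + 1637/3157 = -66/4483 + 1637/3157 = 7130309/14152831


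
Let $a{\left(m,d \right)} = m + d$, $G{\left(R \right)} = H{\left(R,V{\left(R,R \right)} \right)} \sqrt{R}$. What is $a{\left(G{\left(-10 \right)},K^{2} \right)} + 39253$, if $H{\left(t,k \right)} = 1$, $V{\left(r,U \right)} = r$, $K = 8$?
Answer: $39317 + i \sqrt{10} \approx 39317.0 + 3.1623 i$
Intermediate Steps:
$G{\left(R \right)} = \sqrt{R}$ ($G{\left(R \right)} = 1 \sqrt{R} = \sqrt{R}$)
$a{\left(m,d \right)} = d + m$
$a{\left(G{\left(-10 \right)},K^{2} \right)} + 39253 = \left(8^{2} + \sqrt{-10}\right) + 39253 = \left(64 + i \sqrt{10}\right) + 39253 = 39317 + i \sqrt{10}$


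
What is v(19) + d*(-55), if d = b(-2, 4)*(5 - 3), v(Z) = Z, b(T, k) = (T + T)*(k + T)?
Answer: 899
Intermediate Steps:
b(T, k) = 2*T*(T + k) (b(T, k) = (2*T)*(T + k) = 2*T*(T + k))
d = -16 (d = (2*(-2)*(-2 + 4))*(5 - 3) = (2*(-2)*2)*2 = -8*2 = -16)
v(19) + d*(-55) = 19 - 16*(-55) = 19 + 880 = 899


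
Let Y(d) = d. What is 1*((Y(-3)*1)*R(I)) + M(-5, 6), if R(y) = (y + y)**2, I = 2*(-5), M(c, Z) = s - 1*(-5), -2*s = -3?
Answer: -2387/2 ≈ -1193.5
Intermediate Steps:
s = 3/2 (s = -1/2*(-3) = 3/2 ≈ 1.5000)
M(c, Z) = 13/2 (M(c, Z) = 3/2 - 1*(-5) = 3/2 + 5 = 13/2)
I = -10
R(y) = 4*y**2 (R(y) = (2*y)**2 = 4*y**2)
1*((Y(-3)*1)*R(I)) + M(-5, 6) = 1*((-3*1)*(4*(-10)**2)) + 13/2 = 1*(-12*100) + 13/2 = 1*(-3*400) + 13/2 = 1*(-1200) + 13/2 = -1200 + 13/2 = -2387/2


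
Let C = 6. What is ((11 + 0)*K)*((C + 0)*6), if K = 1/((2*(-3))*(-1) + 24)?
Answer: 66/5 ≈ 13.200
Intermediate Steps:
K = 1/30 (K = 1/(-6*(-1) + 24) = 1/(6 + 24) = 1/30 ≈ 0.033333)
((11 + 0)*K)*((C + 0)*6) = ((11 + 0)*(1/30))*((6 + 0)*6) = (11*(1/30))*(6*6) = (11/30)*36 = 66/5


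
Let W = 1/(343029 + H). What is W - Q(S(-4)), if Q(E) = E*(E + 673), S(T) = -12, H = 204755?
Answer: 4345022689/547784 ≈ 7932.0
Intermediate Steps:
W = 1/547784 (W = 1/(343029 + 204755) = 1/547784 ≈ 1.8255e-6)
Q(E) = E*(673 + E)
W - Q(S(-4)) = 1/547784 - (-12)*(673 - 12) = 1/547784 - (-12)*661 = 1/547784 - 1*(-7932) = 1/547784 + 7932 = 4345022689/547784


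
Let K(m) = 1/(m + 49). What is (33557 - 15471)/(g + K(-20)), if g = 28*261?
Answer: 524494/211933 ≈ 2.4748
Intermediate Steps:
g = 7308
K(m) = 1/(49 + m)
(33557 - 15471)/(g + K(-20)) = (33557 - 15471)/(7308 + 1/(49 - 20)) = 18086/(7308 + 1/29) = 18086/(211933/29) = 18086*(29/211933) = 524494/211933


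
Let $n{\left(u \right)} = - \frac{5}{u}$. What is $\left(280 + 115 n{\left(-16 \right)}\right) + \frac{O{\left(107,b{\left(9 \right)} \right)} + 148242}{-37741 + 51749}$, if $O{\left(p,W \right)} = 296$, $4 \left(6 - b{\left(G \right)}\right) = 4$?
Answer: $\frac{9148381}{28016} \approx 326.54$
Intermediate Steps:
$b{\left(G \right)} = 5$ ($b{\left(G \right)} = 6 - 1 = 5$)
$\left(280 + 115 n{\left(-16 \right)}\right) + \frac{O{\left(107,b{\left(9 \right)} \right)} + 148242}{-37741 + 51749} = \left(280 + 115 \left(- \frac{5}{-16}\right)\right) + \frac{296 + 148242}{-37741 + 51749} = \left(280 + 115 \left(\left(-5\right) \left(- \frac{1}{16}\right)\right)\right) + \frac{148538}{14008} = \left(280 + 115 \cdot \frac{5}{16}\right) + 148538 \cdot \frac{1}{14008} = \left(280 + \frac{575}{16}\right) + \frac{74269}{7004} = \frac{5055}{16} + \frac{74269}{7004} = \frac{9148381}{28016}$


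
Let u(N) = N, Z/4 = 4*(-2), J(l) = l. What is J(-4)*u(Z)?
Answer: 128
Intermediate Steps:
Z = -32 (Z = 4*(4*(-2)) = 4*(-8) = -32)
J(-4)*u(Z) = -4*(-32) = 128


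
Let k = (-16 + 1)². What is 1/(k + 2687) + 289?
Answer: 841569/2912 ≈ 289.00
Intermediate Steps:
k = 225 (k = (-15)² = 225)
1/(k + 2687) + 289 = 1/(225 + 2687) + 289 = 1/2912 + 289 = 841569/2912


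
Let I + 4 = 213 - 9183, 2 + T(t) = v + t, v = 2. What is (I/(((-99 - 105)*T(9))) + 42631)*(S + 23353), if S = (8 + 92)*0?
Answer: 914030464985/918 ≈ 9.9568e+8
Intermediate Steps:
S = 0 (S = 100*0 = 0)
T(t) = t (T(t) = -2 + (2 + t) = t)
I = -8974 (I = -4 + (213 - 9183) = -4 - 8970 = -8974)
(I/(((-99 - 105)*T(9))) + 42631)*(S + 23353) = (-8974*1/(9*(-99 - 105)) + 42631)*(0 + 23353) = (-8974/((-204*9)) + 42631)*23353 = (-8974/(-1836) + 42631)*23353 = (-8974*(-1/1836) + 42631)*23353 = (4487/918 + 42631)*23353 = (39139745/918)*23353 = 914030464985/918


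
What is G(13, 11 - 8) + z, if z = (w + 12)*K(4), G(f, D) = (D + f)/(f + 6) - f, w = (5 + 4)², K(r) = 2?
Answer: 3303/19 ≈ 173.84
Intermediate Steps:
w = 81 (w = 9² = 81)
G(f, D) = -f + (D + f)/(6 + f) (G(f, D) = (D + f)/(6 + f) - f = -f + (D + f)/(6 + f))
z = 186 (z = (81 + 12)*2 = 93*2 = 186)
G(13, 11 - 8) + z = ((11 - 8) - 1*13² - 5*13)/(6 + 13) + 186 = (3 - 1*169 - 65)/19 + 186 = (3 - 169 - 65)/19 + 186 = (1/19)*(-231) + 186 = -231/19 + 186 = 3303/19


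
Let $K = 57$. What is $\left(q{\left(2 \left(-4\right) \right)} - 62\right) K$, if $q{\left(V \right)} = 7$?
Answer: $-3135$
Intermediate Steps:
$\left(q{\left(2 \left(-4\right) \right)} - 62\right) K = \left(7 - 62\right) 57 = \left(-55\right) 57 = -3135$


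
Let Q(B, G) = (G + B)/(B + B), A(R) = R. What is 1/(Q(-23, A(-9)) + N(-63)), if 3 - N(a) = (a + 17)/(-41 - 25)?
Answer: 759/2276 ≈ 0.33348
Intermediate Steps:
Q(B, G) = (B + G)/(2*B) (Q(B, G) = (B + G)/((2*B)) = (B + G)*(1/(2*B)) = (B + G)/(2*B))
N(a) = 215/66 + a/66 (N(a) = 3 - (a + 17)/(-41 - 25) = 3 - (17 + a)/(-66) = 3 - (17 + a)*(-1)/66 = 3 - (-17/66 - a/66) = 3 + (17/66 + a/66) = 215/66 + a/66)
1/(Q(-23, A(-9)) + N(-63)) = 1/((½)*(-23 - 9)/(-23) + (215/66 + (1/66)*(-63))) = 1/((½)*(-1/23)*(-32) + (215/66 - 21/22)) = 1/(16/23 + 76/33) = 1/(2276/759) = 759/2276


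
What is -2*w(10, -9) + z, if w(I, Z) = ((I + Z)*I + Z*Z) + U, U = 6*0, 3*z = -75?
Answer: -207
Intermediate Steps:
z = -25 (z = (⅓)*(-75) = -25)
U = 0
w(I, Z) = Z² + I*(I + Z) (w(I, Z) = ((I + Z)*I + Z*Z) + 0 = (I*(I + Z) + Z²) + 0 = (Z² + I*(I + Z)) + 0 = Z² + I*(I + Z))
-2*w(10, -9) + z = -2*(10² + (-9)² + 10*(-9)) - 25 = -2*(100 + 81 - 90) - 25 = -2*91 - 25 = -182 - 25 = -207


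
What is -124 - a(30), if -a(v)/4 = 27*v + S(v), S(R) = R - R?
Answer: 3116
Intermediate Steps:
S(R) = 0
a(v) = -108*v (a(v) = -4*(27*v + 0) = -108*v)
-124 - a(30) = -124 - (-108)*30 = -124 - 1*(-3240) = -124 + 3240 = 3116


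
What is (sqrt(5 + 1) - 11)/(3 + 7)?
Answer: -11/10 + sqrt(6)/10 ≈ -0.85505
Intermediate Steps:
(sqrt(5 + 1) - 11)/(3 + 7) = (sqrt(6) - 11)/10 = (-11 + sqrt(6))/10 = -11/10 + sqrt(6)/10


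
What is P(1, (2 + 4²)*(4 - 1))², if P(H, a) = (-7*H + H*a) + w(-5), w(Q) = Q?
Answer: 1764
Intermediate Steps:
P(H, a) = -5 - 7*H + H*a (P(H, a) = (-7*H + H*a) - 5 = -5 - 7*H + H*a)
P(1, (2 + 4²)*(4 - 1))² = (-5 - 7*1 + 1*((2 + 4²)*(4 - 1)))² = (-5 - 7 + 1*((2 + 16)*3))² = (-5 - 7 + 1*(18*3))² = (-5 - 7 + 1*54)² = (-5 - 7 + 54)² = 42² = 1764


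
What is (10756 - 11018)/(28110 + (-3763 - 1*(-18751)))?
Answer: -131/21549 ≈ -0.0060792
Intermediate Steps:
(10756 - 11018)/(28110 + (-3763 - 1*(-18751))) = -262/(28110 + (-3763 + 18751)) = -262/(28110 + 14988) = -262/43098 = -262*1/43098 = -131/21549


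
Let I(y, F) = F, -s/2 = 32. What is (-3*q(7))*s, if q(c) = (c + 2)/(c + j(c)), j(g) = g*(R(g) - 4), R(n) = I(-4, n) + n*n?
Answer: 1728/371 ≈ 4.6577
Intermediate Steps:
s = -64 (s = -2*32 = -64)
R(n) = n + n² (R(n) = n + n*n = n + n²)
j(g) = g*(-4 + g*(1 + g)) (j(g) = g*(g*(1 + g) - 4) = g*(-4 + g*(1 + g)))
q(c) = (2 + c)/(c + c*(-4 + c + c²)) (q(c) = (c + 2)/(c + c*(-4 + c + c²)) = (2 + c)/(c + c*(-4 + c + c²)))
(-3*q(7))*s = -3*(2 + 7)/(7*(-3 + 7 + 7²))*(-64) = -3*9/(7*(-3 + 7 + 49))*(-64) = -3*9/(7*53)*(-64) = -3*9/371*(-64) = -27/371*(-64) = 1728/371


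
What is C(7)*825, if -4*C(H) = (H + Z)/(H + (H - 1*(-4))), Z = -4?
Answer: -275/8 ≈ -34.375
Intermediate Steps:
C(H) = -(-4 + H)/(4*(4 + 2*H)) (C(H) = -(H - 4)/(4*(H + (H - 1*(-4)))) = -(-4 + H)/(4*(H + (H + 4))) = -(-4 + H)/(4*(H + (4 + H))) = -(-4 + H)/(4*(4 + 2*H)))
C(7)*825 = ((4 - 1*7)/(8*(2 + 7)))*825 = ((⅛)*(4 - 7)/9)*825 = ((⅛)*(⅑)*(-3))*825 = -1/24*825 = -275/8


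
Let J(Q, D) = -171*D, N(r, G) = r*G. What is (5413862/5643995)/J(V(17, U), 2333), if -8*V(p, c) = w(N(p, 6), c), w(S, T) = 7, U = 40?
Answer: -5413862/2251632297285 ≈ -2.4044e-6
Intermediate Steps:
N(r, G) = G*r
V(p, c) = -7/8 (V(p, c) = -1/8*7 = -7/8)
(5413862/5643995)/J(V(17, U), 2333) = (5413862/5643995)/((-171*2333)) = (5413862*(1/5643995))/(-398943) = (5413862/5643995)*(-1/398943) = -5413862/2251632297285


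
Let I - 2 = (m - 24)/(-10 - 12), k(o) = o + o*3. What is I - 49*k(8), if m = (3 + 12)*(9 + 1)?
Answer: -17289/11 ≈ -1571.7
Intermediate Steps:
k(o) = 4*o (k(o) = o + 3*o = 4*o)
m = 150 (m = 15*10 = 150)
I = -41/11 (I = 2 + (150 - 24)/(-10 - 12) = 2 + 126/(-22) = 2 + 126*(-1/22) = 2 - 63/11 = -41/11 ≈ -3.7273)
I - 49*k(8) = -41/11 - 196*8 = -41/11 - 49*32 = -41/11 - 1568 = -17289/11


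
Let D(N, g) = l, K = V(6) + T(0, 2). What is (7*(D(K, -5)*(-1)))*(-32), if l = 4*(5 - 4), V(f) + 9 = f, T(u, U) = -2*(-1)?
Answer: 896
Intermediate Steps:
T(u, U) = 2
V(f) = -9 + f
K = -1 (K = (-9 + 6) + 2 = -3 + 2 = -1)
l = 4 (l = 4*1 = 4)
D(N, g) = 4
(7*(D(K, -5)*(-1)))*(-32) = (7*(4*(-1)))*(-32) = (7*(-4))*(-32) = -28*(-32) = 896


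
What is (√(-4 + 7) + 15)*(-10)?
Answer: -150 - 10*√3 ≈ -167.32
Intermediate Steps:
(√(-4 + 7) + 15)*(-10) = (√3 + 15)*(-10) = (15 + √3)*(-10) = -150 - 10*√3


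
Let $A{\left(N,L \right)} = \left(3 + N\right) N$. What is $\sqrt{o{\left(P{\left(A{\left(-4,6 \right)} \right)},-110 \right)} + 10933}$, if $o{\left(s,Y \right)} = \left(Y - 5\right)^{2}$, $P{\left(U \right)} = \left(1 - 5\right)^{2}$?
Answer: $\sqrt{24158} \approx 155.43$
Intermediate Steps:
$A{\left(N,L \right)} = N \left(3 + N\right)$
$P{\left(U \right)} = 16$ ($P{\left(U \right)} = \left(-4\right)^{2} = 16$)
$o{\left(s,Y \right)} = \left(-5 + Y\right)^{2}$
$\sqrt{o{\left(P{\left(A{\left(-4,6 \right)} \right)},-110 \right)} + 10933} = \sqrt{\left(-5 - 110\right)^{2} + 10933} = \sqrt{\left(-115\right)^{2} + 10933} = \sqrt{13225 + 10933} = \sqrt{24158}$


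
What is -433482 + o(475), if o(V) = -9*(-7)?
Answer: -433419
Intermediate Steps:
o(V) = 63
-433482 + o(475) = -433482 + 63 = -433419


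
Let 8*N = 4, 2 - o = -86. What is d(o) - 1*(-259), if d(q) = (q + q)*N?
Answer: 347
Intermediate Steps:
o = 88 (o = 2 - 1*(-86) = 2 + 86 = 88)
N = 1/2 (N = (1/8)*4 = 1/2 ≈ 0.50000)
d(q) = q (d(q) = (q + q)*(1/2) = (2*q)*(1/2) = q)
d(o) - 1*(-259) = 88 - 1*(-259) = 88 + 259 = 347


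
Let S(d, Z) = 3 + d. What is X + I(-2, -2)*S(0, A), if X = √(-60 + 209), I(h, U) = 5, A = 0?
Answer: 15 + √149 ≈ 27.207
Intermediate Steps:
X = √149 ≈ 12.207
X + I(-2, -2)*S(0, A) = √149 + 5*(3 + 0) = √149 + 5*3 = √149 + 15 = 15 + √149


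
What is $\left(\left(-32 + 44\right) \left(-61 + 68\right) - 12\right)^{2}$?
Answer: $5184$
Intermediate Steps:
$\left(\left(-32 + 44\right) \left(-61 + 68\right) - 12\right)^{2} = \left(12 \cdot 7 - 12\right)^{2} = \left(84 - 12\right)^{2} = 72^{2} = 5184$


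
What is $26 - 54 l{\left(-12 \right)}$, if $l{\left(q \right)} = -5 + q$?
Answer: $944$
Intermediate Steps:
$26 - 54 l{\left(-12 \right)} = 26 - 54 \left(-5 - 12\right) = 26 - -918 = 26 + 918 = 944$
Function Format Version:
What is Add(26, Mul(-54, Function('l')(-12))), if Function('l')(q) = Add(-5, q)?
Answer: 944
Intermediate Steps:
Add(26, Mul(-54, Function('l')(-12))) = Add(26, Mul(-54, Add(-5, -12))) = Add(26, Mul(-54, -17)) = Add(26, 918) = 944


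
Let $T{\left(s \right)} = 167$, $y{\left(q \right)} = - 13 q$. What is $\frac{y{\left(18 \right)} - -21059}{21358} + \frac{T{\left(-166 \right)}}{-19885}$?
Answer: $\frac{410538339}{424703830} \approx 0.96665$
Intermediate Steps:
$\frac{y{\left(18 \right)} - -21059}{21358} + \frac{T{\left(-166 \right)}}{-19885} = \frac{\left(-13\right) 18 - -21059}{21358} + \frac{167}{-19885} = \left(-234 + 21059\right) \frac{1}{21358} + 167 \left(- \frac{1}{19885}\right) = 20825 \cdot \frac{1}{21358} - \frac{167}{19885} = \frac{20825}{21358} - \frac{167}{19885} = \frac{410538339}{424703830}$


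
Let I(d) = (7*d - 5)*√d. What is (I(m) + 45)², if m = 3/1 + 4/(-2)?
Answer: 2209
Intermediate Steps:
m = 1 (m = 3*1 + 4*(-½) = 3 - 2 = 1)
I(d) = √d*(-5 + 7*d) (I(d) = (-5 + 7*d)*√d = √d*(-5 + 7*d))
(I(m) + 45)² = (√1*(-5 + 7*1) + 45)² = (1*(-5 + 7) + 45)² = (1*2 + 45)² = (2 + 45)² = 47² = 2209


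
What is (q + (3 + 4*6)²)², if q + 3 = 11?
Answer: 543169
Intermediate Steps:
q = 8 (q = -3 + 11 = 8)
(q + (3 + 4*6)²)² = (8 + (3 + 4*6)²)² = (8 + (3 + 24)²)² = (8 + 27²)² = (8 + 729)² = 737² = 543169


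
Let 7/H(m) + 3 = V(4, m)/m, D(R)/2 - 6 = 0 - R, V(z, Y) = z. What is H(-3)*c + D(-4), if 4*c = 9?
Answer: 851/52 ≈ 16.365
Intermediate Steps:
D(R) = 12 - 2*R (D(R) = 12 + 2*(0 - R) = 12 + 2*(-R) = 12 - 2*R)
H(m) = 7/(-3 + 4/m)
c = 9/4 (c = (1/4)*9 = 9/4 ≈ 2.2500)
H(-3)*c + D(-4) = -7*(-3)/(-4 + 3*(-3))*(9/4) + (12 - 2*(-4)) = -7*(-3)/(-4 - 9)*(9/4) + (12 + 8) = -7*(-3)/(-13)*(9/4) + 20 = -7*(-3)*(-1/13)*(9/4) + 20 = -21/13*9/4 + 20 = -189/52 + 20 = 851/52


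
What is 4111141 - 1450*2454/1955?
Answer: 1606744471/391 ≈ 4.1093e+6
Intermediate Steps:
4111141 - 1450*2454/1955 = 4111141 - 1*711660/391 = 4111141 - 711660/391 = 1606744471/391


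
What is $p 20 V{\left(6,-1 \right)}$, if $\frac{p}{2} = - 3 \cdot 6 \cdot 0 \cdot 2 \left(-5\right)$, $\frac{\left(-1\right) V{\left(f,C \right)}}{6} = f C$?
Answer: $0$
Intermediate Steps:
$V{\left(f,C \right)} = - 6 C f$ ($V{\left(f,C \right)} = - 6 f C = - 6 C f$)
$p = 0$ ($p = 2 - 3 \cdot 6 \cdot 0 \cdot 2 \left(-5\right) = 2 - 3 \cdot 0 \cdot 2 \left(-5\right) = 2 \left(-3\right) 0 \left(-5\right) = 2 \cdot 0 \left(-5\right) = 2 \cdot 0 = 0$)
$p 20 V{\left(6,-1 \right)} = 0 \cdot 20 \left(\left(-6\right) \left(-1\right) 6\right) = 0 \cdot 36 = 0$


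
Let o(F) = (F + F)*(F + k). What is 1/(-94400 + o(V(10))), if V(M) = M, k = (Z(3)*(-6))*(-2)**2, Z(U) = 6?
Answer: -1/97080 ≈ -1.0301e-5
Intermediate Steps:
k = -144 (k = (6*(-6))*(-2)**2 = -36*4 = -144)
o(F) = 2*F*(-144 + F) (o(F) = (F + F)*(F - 144) = (2*F)*(-144 + F) = 2*F*(-144 + F))
1/(-94400 + o(V(10))) = 1/(-94400 + 2*10*(-144 + 10)) = 1/(-94400 + 2*10*(-134)) = 1/(-94400 - 2680) = 1/(-97080) = -1/97080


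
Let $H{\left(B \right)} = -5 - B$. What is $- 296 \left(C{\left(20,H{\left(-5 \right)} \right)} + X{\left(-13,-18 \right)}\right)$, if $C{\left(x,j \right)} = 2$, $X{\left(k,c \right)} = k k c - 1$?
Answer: $900136$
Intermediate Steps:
$X{\left(k,c \right)} = -1 + c k^{2}$ ($X{\left(k,c \right)} = k^{2} c - 1 = c k^{2} - 1 = -1 + c k^{2}$)
$- 296 \left(C{\left(20,H{\left(-5 \right)} \right)} + X{\left(-13,-18 \right)}\right) = - 296 \left(2 - \left(1 + 18 \left(-13\right)^{2}\right)\right) = - 296 \left(2 - 3043\right) = \left(-296\right) \left(-3041\right) = 900136$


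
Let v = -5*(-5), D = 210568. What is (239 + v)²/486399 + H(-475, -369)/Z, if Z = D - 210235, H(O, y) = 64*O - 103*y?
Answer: 1241081987/53990289 ≈ 22.987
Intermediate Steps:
H(O, y) = -103*y + 64*O
Z = 333 (Z = 210568 - 210235 = 333)
v = 25
(239 + v)²/486399 + H(-475, -369)/Z = (239 + 25)²/486399 + (-103*(-369) + 64*(-475))/333 = 264²*(1/486399) + (38007 - 30400)*(1/333) = 69696*(1/486399) + 7607*(1/333) = 23232/162133 + 7607/333 = 1241081987/53990289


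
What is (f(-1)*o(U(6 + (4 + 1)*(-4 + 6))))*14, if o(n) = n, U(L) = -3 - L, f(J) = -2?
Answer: 532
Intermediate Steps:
(f(-1)*o(U(6 + (4 + 1)*(-4 + 6))))*14 = -2*(-3 - (6 + (4 + 1)*(-4 + 6)))*14 = -2*(-3 - (6 + 5*2))*14 = -2*(-3 - (6 + 10))*14 = -2*(-3 - 1*16)*14 = -2*(-3 - 16)*14 = -2*(-19)*14 = 38*14 = 532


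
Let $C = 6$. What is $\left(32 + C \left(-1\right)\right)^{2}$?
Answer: $676$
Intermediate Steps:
$\left(32 + C \left(-1\right)\right)^{2} = \left(32 + 6 \left(-1\right)\right)^{2} = \left(32 - 6\right)^{2} = 26^{2} = 676$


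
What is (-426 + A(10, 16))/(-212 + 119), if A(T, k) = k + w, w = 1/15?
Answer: 6149/1395 ≈ 4.4079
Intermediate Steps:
w = 1/15 ≈ 0.066667
A(T, k) = 1/15 + k (A(T, k) = k + 1/15 = 1/15 + k)
(-426 + A(10, 16))/(-212 + 119) = (-426 + (1/15 + 16))/(-212 + 119) = (-426 + 241/15)/(-93) = -6149/15*(-1/93) = 6149/1395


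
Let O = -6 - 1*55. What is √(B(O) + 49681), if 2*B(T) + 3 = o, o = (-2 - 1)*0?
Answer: √198718/2 ≈ 222.89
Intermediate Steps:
o = 0 (o = -3*0 = 0)
O = -61 (O = -6 - 55 = -61)
B(T) = -3/2 (B(T) = -3/2 + (½)*0 = -3/2 + 0 = -3/2)
√(B(O) + 49681) = √(-3/2 + 49681) = √(99359/2) = √198718/2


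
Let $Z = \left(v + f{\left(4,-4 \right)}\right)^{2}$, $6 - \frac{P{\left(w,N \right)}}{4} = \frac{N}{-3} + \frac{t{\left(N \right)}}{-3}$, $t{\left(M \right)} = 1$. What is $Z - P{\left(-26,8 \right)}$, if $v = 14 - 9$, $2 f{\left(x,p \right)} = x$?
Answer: $13$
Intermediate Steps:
$f{\left(x,p \right)} = \frac{x}{2}$
$v = 5$
$P{\left(w,N \right)} = \frac{76}{3} + \frac{4 N}{3}$ ($P{\left(w,N \right)} = 24 - 4 \left(\frac{N}{-3} + 1 \frac{1}{-3}\right) = 24 - 4 \left(N \left(- \frac{1}{3}\right) + 1 \left(- \frac{1}{3}\right)\right) = 24 - 4 \left(- \frac{N}{3} - \frac{1}{3}\right) = 24 - 4 \left(- \frac{1}{3} - \frac{N}{3}\right) = 24 + \left(\frac{4}{3} + \frac{4 N}{3}\right) = \frac{76}{3} + \frac{4 N}{3}$)
$Z = 49$ ($Z = \left(5 + \frac{1}{2} \cdot 4\right)^{2} = \left(5 + 2\right)^{2} = 7^{2} = 49$)
$Z - P{\left(-26,8 \right)} = 49 - \left(\frac{76}{3} + \frac{4}{3} \cdot 8\right) = 49 - \left(\frac{76}{3} + \frac{32}{3}\right) = 49 - 36 = 13$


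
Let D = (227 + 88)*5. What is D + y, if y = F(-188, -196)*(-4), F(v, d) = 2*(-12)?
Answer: 1671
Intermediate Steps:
F(v, d) = -24
D = 1575 (D = 315*5 = 1575)
y = 96 (y = -24*(-4) = 96)
D + y = 1575 + 96 = 1671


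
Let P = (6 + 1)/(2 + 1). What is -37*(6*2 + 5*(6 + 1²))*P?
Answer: -12173/3 ≈ -4057.7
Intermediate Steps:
P = 7/3 ≈ 2.3333
-37*(6*2 + 5*(6 + 1²))*P = -37*(6*2 + 5*(6 + 1²))*7/3 = -37*(12 + 5*(6 + 1))*7/3 = -37*(12 + 5*7)*7/3 = -37*(12 + 35)*7/3 = -1739*7/3 = -37*329/3 = -12173/3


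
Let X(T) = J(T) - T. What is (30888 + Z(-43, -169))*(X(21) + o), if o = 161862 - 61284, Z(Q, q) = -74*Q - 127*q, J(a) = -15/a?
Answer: 39089345502/7 ≈ 5.5842e+9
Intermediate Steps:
Z(Q, q) = -127*q - 74*Q
o = 100578
X(T) = -T - 15/T (X(T) = -15/T - T = -T - 15/T)
(30888 + Z(-43, -169))*(X(21) + o) = (30888 + (-127*(-169) - 74*(-43)))*((-1*21 - 15/21) + 100578) = (30888 + (21463 + 3182))*((-21 - 15*1/21) + 100578) = (30888 + 24645)*((-21 - 5/7) + 100578) = 55533*(-152/7 + 100578) = 55533*(703894/7) = 39089345502/7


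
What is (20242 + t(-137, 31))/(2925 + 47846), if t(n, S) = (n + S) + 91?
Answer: 20227/50771 ≈ 0.39840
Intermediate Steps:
t(n, S) = 91 + S + n (t(n, S) = (S + n) + 91 = 91 + S + n)
(20242 + t(-137, 31))/(2925 + 47846) = (20242 + (91 + 31 - 137))/(2925 + 47846) = (20242 - 15)/50771 = 20227*(1/50771) = 20227/50771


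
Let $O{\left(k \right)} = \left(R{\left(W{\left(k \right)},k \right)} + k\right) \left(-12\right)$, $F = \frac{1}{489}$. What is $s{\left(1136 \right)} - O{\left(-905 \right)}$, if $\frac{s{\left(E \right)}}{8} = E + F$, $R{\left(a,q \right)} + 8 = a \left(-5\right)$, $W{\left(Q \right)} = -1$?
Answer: $- \frac{884104}{489} \approx -1808.0$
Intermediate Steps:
$F = \frac{1}{489} \approx 0.002045$
$R{\left(a,q \right)} = -8 - 5 a$ ($R{\left(a,q \right)} = -8 + a \left(-5\right) = -8 - 5 a$)
$s{\left(E \right)} = \frac{8}{489} + 8 E$ ($s{\left(E \right)} = 8 \left(E + \frac{1}{489}\right) = 8 \left(\frac{1}{489} + E\right) = \frac{8}{489} + 8 E$)
$O{\left(k \right)} = 36 - 12 k$ ($O{\left(k \right)} = \left(\left(-8 - -5\right) + k\right) \left(-12\right) = \left(\left(-8 + 5\right) + k\right) \left(-12\right) = \left(-3 + k\right) \left(-12\right) = 36 - 12 k$)
$s{\left(1136 \right)} - O{\left(-905 \right)} = \left(\frac{8}{489} + 8 \cdot 1136\right) - \left(36 - -10860\right) = \left(\frac{8}{489} + 9088\right) - \left(36 + 10860\right) = \frac{4444040}{489} - 10896 = - \frac{884104}{489}$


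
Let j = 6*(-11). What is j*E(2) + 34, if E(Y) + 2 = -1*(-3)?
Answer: -32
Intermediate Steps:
E(Y) = 1 (E(Y) = -2 - 1*(-3) = -2 + 3 = 1)
j = -66
j*E(2) + 34 = -66*1 + 34 = -66 + 34 = -32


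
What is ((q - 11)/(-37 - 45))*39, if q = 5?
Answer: 117/41 ≈ 2.8537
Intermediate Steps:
((q - 11)/(-37 - 45))*39 = ((5 - 11)/(-37 - 45))*39 = -6/(-82)*39 = -6*(-1/82)*39 = (3/41)*39 = 117/41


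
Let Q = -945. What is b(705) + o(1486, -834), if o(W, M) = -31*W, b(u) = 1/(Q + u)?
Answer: -11055841/240 ≈ -46066.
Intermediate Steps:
b(u) = 1/(-945 + u)
b(705) + o(1486, -834) = 1/(-945 + 705) - 31*1486 = 1/(-240) - 46066 = -1/240 - 46066 = -11055841/240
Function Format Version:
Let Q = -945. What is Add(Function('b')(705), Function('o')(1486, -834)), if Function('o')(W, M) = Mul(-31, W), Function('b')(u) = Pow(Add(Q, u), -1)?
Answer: Rational(-11055841, 240) ≈ -46066.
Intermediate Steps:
Function('b')(u) = Pow(Add(-945, u), -1)
Add(Function('b')(705), Function('o')(1486, -834)) = Add(Pow(Add(-945, 705), -1), Mul(-31, 1486)) = Add(Pow(-240, -1), -46066) = Add(Rational(-1, 240), -46066) = Rational(-11055841, 240)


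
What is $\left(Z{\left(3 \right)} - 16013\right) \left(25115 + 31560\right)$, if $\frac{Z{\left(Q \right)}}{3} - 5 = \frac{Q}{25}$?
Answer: $-906666247$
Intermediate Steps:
$Z{\left(Q \right)} = 15 + \frac{3 Q}{25}$ ($Z{\left(Q \right)} = 15 + 3 \frac{Q}{25} = 15 + \frac{3 Q}{25}$)
$\left(Z{\left(3 \right)} - 16013\right) \left(25115 + 31560\right) = \left(\left(15 + \frac{3}{25} \cdot 3\right) - 16013\right) \left(25115 + 31560\right) = \left(\left(15 + \frac{9}{25}\right) - 16013\right) 56675 = \left(\frac{384}{25} - 16013\right) 56675 = \left(- \frac{399941}{25}\right) 56675 = -906666247$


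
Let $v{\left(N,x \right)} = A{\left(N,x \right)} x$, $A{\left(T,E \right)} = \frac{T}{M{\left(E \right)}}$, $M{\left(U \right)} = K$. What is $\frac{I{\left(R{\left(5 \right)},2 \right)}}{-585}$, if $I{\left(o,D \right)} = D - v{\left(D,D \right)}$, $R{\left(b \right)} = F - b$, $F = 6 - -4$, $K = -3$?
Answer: $- \frac{2}{351} \approx -0.005698$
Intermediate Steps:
$M{\left(U \right)} = -3$
$F = 10$ ($F = 6 + 4 = 10$)
$A{\left(T,E \right)} = - \frac{T}{3}$ ($A{\left(T,E \right)} = \frac{T}{-3} = T \left(- \frac{1}{3}\right) = - \frac{T}{3}$)
$R{\left(b \right)} = 10 - b$
$v{\left(N,x \right)} = - \frac{N x}{3}$ ($v{\left(N,x \right)} = - \frac{N}{3} x = - \frac{N x}{3}$)
$I{\left(o,D \right)} = D + \frac{D^{2}}{3}$ ($I{\left(o,D \right)} = D - - \frac{D D}{3} = D - - \frac{D^{2}}{3} = D + \frac{D^{2}}{3}$)
$\frac{I{\left(R{\left(5 \right)},2 \right)}}{-585} = \frac{\frac{1}{3} \cdot 2 \left(3 + 2\right)}{-585} = \frac{1}{3} \cdot 2 \cdot 5 \left(- \frac{1}{585}\right) = \frac{10}{3} \left(- \frac{1}{585}\right) = - \frac{2}{351}$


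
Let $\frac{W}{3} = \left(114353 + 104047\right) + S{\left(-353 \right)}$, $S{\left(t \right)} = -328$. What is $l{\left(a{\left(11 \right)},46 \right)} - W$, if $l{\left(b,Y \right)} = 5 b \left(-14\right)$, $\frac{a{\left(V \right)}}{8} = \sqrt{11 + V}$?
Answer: $-654216 - 560 \sqrt{22} \approx -6.5684 \cdot 10^{5}$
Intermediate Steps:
$a{\left(V \right)} = 8 \sqrt{11 + V}$
$l{\left(b,Y \right)} = - 70 b$
$W = 654216$ ($W = 3 \left(\left(114353 + 104047\right) - 328\right) = 3 \left(218400 - 328\right) = 3 \cdot 218072 = 654216$)
$l{\left(a{\left(11 \right)},46 \right)} - W = - 70 \cdot 8 \sqrt{11 + 11} - 654216 = - 70 \cdot 8 \sqrt{22} - 654216 = - 560 \sqrt{22} - 654216 = -654216 - 560 \sqrt{22}$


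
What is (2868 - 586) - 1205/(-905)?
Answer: 413283/181 ≈ 2283.3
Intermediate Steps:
(2868 - 586) - 1205/(-905) = 2282 - 1205*(-1/905) = 2282 + 241/181 = 413283/181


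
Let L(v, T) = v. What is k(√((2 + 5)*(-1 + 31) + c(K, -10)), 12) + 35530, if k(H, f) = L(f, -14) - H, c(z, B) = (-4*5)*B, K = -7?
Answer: 35542 - √410 ≈ 35522.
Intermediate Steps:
c(z, B) = -20*B
k(H, f) = f - H
k(√((2 + 5)*(-1 + 31) + c(K, -10)), 12) + 35530 = (12 - √((2 + 5)*(-1 + 31) - 20*(-10))) + 35530 = (12 - √(7*30 + 200)) + 35530 = (12 - √(210 + 200)) + 35530 = (12 - √410) + 35530 = 35542 - √410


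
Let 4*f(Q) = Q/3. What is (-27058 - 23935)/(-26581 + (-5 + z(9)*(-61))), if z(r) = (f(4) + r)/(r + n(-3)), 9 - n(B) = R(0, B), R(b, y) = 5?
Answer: 1988727/1038562 ≈ 1.9149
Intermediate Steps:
n(B) = 4 (n(B) = 9 - 1*5 = 9 - 5 = 4)
f(Q) = Q/12 (f(Q) = (Q/3)/4 = Q/12)
z(r) = (⅓ + r)/(4 + r) (z(r) = ((1/12)*4 + r)/(r + 4) = (⅓ + r)/(4 + r))
(-27058 - 23935)/(-26581 + (-5 + z(9)*(-61))) = (-27058 - 23935)/(-26581 + (-5 + ((⅓ + 9)/(4 + 9))*(-61))) = -50993/(-26581 + (-5 + ((28/3)/13)*(-61))) = -50993/(-26581 + (-5 + ((1/13)*(28/3))*(-61))) = -50993/(-26581 + (-5 + (28/39)*(-61))) = -50993/(-26581 + (-5 - 1708/39)) = -50993/(-26581 - 1903/39) = -50993/(-1038562/39) = -50993*(-39/1038562) = 1988727/1038562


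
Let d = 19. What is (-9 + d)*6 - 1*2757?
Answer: -2697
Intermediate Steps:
(-9 + d)*6 - 1*2757 = (-9 + 19)*6 - 1*2757 = 10*6 - 2757 = 60 - 2757 = -2697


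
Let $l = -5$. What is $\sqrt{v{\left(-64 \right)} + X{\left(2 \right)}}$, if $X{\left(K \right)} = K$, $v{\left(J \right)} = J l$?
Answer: $\sqrt{322} \approx 17.944$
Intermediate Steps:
$v{\left(J \right)} = - 5 J$ ($v{\left(J \right)} = J \left(-5\right) = - 5 J$)
$\sqrt{v{\left(-64 \right)} + X{\left(2 \right)}} = \sqrt{\left(-5\right) \left(-64\right) + 2} = \sqrt{320 + 2} = \sqrt{322}$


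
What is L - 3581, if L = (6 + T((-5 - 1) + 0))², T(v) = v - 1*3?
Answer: -3572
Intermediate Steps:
T(v) = -3 + v (T(v) = v - 3 = -3 + v)
L = 9 (L = (6 + (-3 + ((-5 - 1) + 0)))² = (6 + (-3 + (-6 + 0)))² = (6 + (-3 - 6))² = (6 - 9)² = (-3)² = 9)
L - 3581 = 9 - 3581 = -3572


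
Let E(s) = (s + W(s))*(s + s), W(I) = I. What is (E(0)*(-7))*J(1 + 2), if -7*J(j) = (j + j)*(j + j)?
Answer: 0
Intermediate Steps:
E(s) = 4*s² (E(s) = (s + s)*(s + s) = (2*s)*(2*s) = 4*s²)
J(j) = -4*j²/7 (J(j) = -(j + j)*(j + j)/7 = -2*j*2*j/7 = -4*j²/7)
(E(0)*(-7))*J(1 + 2) = ((4*0²)*(-7))*(-4*(1 + 2)²/7) = ((4*0)*(-7))*(-4/7*3²) = (0*(-7))*(-4/7*9) = 0*(-36/7) = 0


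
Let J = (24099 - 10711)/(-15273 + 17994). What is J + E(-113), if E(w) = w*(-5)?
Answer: 1550753/2721 ≈ 569.92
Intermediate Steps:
J = 13388/2721 ≈ 4.9202
E(w) = -5*w
J + E(-113) = 13388/2721 - 5*(-113) = 13388/2721 + 565 = 1550753/2721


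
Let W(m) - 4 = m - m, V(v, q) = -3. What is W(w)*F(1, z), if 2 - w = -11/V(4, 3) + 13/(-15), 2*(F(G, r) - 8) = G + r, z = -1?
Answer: 32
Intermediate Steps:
F(G, r) = 8 + G/2 + r/2 (F(G, r) = 8 + (G + r)/2 = 8 + (G/2 + r/2) = 8 + G/2 + r/2)
w = -4/5 (w = 2 - (-11/(-3) + 13/(-15)) = 2 - (-11*(-1/3) + 13*(-1/15)) = 2 - (11/3 - 13/15) = 2 - 1*14/5 = 2 - 14/5 = -4/5 ≈ -0.80000)
W(m) = 4 (W(m) = 4 + (m - m) = 4 + 0 = 4)
W(w)*F(1, z) = 4*(8 + (1/2)*1 + (1/2)*(-1)) = 4*(8 + 1/2 - 1/2) = 4*8 = 32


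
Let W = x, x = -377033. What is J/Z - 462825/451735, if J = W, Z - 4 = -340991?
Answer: 2500338796/30807152489 ≈ 0.081161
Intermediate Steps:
Z = -340987 (Z = 4 - 340991 = -340987)
W = -377033
J = -377033
J/Z - 462825/451735 = -377033/(-340987) - 462825/451735 = -377033*(-1/340987) - 462825*1/451735 = 377033/340987 - 92565/90347 = 2500338796/30807152489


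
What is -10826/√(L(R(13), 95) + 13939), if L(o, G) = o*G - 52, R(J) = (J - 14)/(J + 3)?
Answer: -43304*√222097/222097 ≈ -91.888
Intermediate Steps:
R(J) = (-14 + J)/(3 + J)
L(o, G) = -52 + G*o (L(o, G) = G*o - 52 = -52 + G*o)
-10826/√(L(R(13), 95) + 13939) = -10826/√((-52 + 95*((-14 + 13)/(3 + 13))) + 13939) = -10826/√((-52 + 95*(-1/16)) + 13939) = -10826/√((-52 - 95/16) + 13939) = -10826/√(-927/16 + 13939) = -10826*4*√222097/222097 = -43304*√222097/222097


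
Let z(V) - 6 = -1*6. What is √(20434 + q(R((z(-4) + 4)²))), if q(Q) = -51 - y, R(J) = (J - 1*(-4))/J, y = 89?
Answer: √20294 ≈ 142.46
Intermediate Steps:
z(V) = 0 (z(V) = 6 - 1*6 = 6 - 6 = 0)
R(J) = (4 + J)/J (R(J) = (J + 4)/J = (4 + J)/J)
q(Q) = -140 (q(Q) = -51 - 1*89 = -51 - 89 = -140)
√(20434 + q(R((z(-4) + 4)²))) = √(20434 - 140) = √20294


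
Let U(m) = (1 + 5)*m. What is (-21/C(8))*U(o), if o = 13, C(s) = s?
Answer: -819/4 ≈ -204.75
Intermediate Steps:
U(m) = 6*m
(-21/C(8))*U(o) = (-21/8)*(6*13) = -21*⅛*78 = -21/8*78 = -819/4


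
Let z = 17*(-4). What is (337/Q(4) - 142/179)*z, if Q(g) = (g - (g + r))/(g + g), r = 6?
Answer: 16436824/537 ≈ 30609.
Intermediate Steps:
Q(g) = -3/g (Q(g) = (g - (g + 6))/(g + g) = (g - (6 + g))/((2*g)) = (g + (-6 - g))*(1/(2*g)) = -3/g)
z = -68
(337/Q(4) - 142/179)*z = (337/((-3/4)) - 142/179)*(-68) = (337/((-3*¼)) - 142*1/179)*(-68) = (337/(-¾) - 142/179)*(-68) = (337*(-4/3) - 142/179)*(-68) = (-1348/3 - 142/179)*(-68) = -241718/537*(-68) = 16436824/537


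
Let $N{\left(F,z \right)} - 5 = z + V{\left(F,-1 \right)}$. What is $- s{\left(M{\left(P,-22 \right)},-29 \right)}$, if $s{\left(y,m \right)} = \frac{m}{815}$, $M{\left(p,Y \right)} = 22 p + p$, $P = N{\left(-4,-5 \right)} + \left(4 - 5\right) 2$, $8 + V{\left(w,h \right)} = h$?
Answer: $\frac{29}{815} \approx 0.035583$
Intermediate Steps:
$V{\left(w,h \right)} = -8 + h$
$N{\left(F,z \right)} = -4 + z$ ($N{\left(F,z \right)} = 5 + \left(z - 9\right) = 5 + \left(-9 + z\right) = -4 + z$)
$P = -11$ ($P = \left(-4 - 5\right) + \left(4 - 5\right) 2 = -9 - 2 = -11$)
$M{\left(p,Y \right)} = 23 p$
$s{\left(y,m \right)} = \frac{m}{815}$ ($s{\left(y,m \right)} = m \frac{1}{815} = \frac{m}{815}$)
$- s{\left(M{\left(P,-22 \right)},-29 \right)} = - \frac{-29}{815} = \left(-1\right) \left(- \frac{29}{815}\right) = \frac{29}{815}$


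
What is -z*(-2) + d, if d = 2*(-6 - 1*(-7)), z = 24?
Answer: 50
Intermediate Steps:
d = 2 (d = 2*(-6 + 7) = 2*1 = 2)
-z*(-2) + d = -1*24*(-2) + 2 = -24*(-2) + 2 = 48 + 2 = 50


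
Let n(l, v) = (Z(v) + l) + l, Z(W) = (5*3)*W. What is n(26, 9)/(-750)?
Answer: -187/750 ≈ -0.24933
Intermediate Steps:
Z(W) = 15*W
n(l, v) = 2*l + 15*v (n(l, v) = (15*v + l) + l = (l + 15*v) + l = 2*l + 15*v)
n(26, 9)/(-750) = (2*26 + 15*9)/(-750) = (52 + 135)*(-1/750) = 187*(-1/750) = -187/750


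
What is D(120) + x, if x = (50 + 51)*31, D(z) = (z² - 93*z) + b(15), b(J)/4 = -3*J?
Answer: 6191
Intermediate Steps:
b(J) = -12*J (b(J) = 4*(-3*J) = -12*J)
D(z) = -180 + z² - 93*z (D(z) = (z² - 93*z) - 12*15 = (z² - 93*z) - 180 = -180 + z² - 93*z)
x = 3131 (x = 101*31 = 3131)
D(120) + x = (-180 + 120² - 93*120) + 3131 = (-180 + 14400 - 11160) + 3131 = 3060 + 3131 = 6191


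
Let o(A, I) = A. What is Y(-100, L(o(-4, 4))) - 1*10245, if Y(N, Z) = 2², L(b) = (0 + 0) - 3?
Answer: -10241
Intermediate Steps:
L(b) = -3 (L(b) = 0 - 3 = -3)
Y(N, Z) = 4
Y(-100, L(o(-4, 4))) - 1*10245 = 4 - 1*10245 = 4 - 10245 = -10241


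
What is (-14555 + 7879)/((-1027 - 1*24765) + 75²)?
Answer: 6676/20167 ≈ 0.33104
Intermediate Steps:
(-14555 + 7879)/((-1027 - 1*24765) + 75²) = -6676/((-1027 - 24765) + 5625) = -6676/(-25792 + 5625) = -6676/(-20167) = -6676*(-1/20167) = 6676/20167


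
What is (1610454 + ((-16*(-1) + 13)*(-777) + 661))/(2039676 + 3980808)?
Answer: 794291/3010242 ≈ 0.26386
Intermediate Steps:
(1610454 + ((-16*(-1) + 13)*(-777) + 661))/(2039676 + 3980808) = (1610454 + ((16 + 13)*(-777) + 661))/6020484 = (1610454 + (29*(-777) + 661))*(1/6020484) = (1610454 + (-22533 + 661))*(1/6020484) = (1610454 - 21872)*(1/6020484) = 1588582*(1/6020484) = 794291/3010242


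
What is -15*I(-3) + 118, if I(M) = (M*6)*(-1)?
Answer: -152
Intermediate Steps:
I(M) = -6*M (I(M) = (6*M)*(-1) = -6*M)
-15*I(-3) + 118 = -(-90)*(-3) + 118 = -15*18 + 118 = -270 + 118 = -152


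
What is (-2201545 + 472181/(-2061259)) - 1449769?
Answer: -7526304316507/2061259 ≈ -3.6513e+6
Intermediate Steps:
(-2201545 + 472181/(-2061259)) - 1449769 = (-2201545 + 472181*(-1/2061259)) - 1449769 = (-2201545 - 472181/2061259) - 1449769 = -4537954917336/2061259 - 1449769 = -7526304316507/2061259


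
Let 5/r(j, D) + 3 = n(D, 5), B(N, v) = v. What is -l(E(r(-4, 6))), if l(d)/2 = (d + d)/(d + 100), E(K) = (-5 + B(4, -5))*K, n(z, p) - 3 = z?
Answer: 4/11 ≈ 0.36364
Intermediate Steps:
n(z, p) = 3 + z
r(j, D) = 5/D (r(j, D) = 5/(-3 + (3 + D)) = 5/D)
E(K) = -10*K (E(K) = (-5 - 5)*K = -10*K)
l(d) = 4*d/(100 + d) (l(d) = 2*((d + d)/(d + 100)) = 2*((2*d)/(100 + d)) = 2*(2*d/(100 + d)) = 4*d/(100 + d))
-l(E(r(-4, 6))) = -4*(-50/6)/(100 - 50/6) = -4*(-10*⅚)/(100 - 10*⅚) = -4*(-25)/(3*(100 - 25/3)) = -4*(-25)/(3*275/3) = -4*(-25)*3/(3*275) = -1*(-4/11) = 4/11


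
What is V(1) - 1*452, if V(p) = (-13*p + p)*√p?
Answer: -464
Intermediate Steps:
V(p) = -12*p^(3/2) (V(p) = (-12*p)*√p = -12*p^(3/2))
V(1) - 1*452 = -12*1^(3/2) - 1*452 = -12*1 - 452 = -12 - 452 = -464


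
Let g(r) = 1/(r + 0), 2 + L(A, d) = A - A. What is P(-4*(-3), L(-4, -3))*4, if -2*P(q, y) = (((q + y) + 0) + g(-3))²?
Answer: -1682/9 ≈ -186.89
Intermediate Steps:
L(A, d) = -2 (L(A, d) = -2 + (A - A) = -2 + 0 = -2)
g(r) = 1/r
P(q, y) = -(-⅓ + q + y)²/2 (P(q, y) = -(((q + y) + 0) + 1/(-3))²/2 = -((q + y) - ⅓)²/2 = -(-⅓ + q + y)²/2)
P(-4*(-3), L(-4, -3))*4 = -(-1 + 3*(-4*(-3)) + 3*(-2))²/18*4 = -(-1 + 3*12 - 6)²/18*4 = -(-1 + 36 - 6)²/18*4 = -1/18*29²*4 = -1/18*841*4 = -841/18*4 = -1682/9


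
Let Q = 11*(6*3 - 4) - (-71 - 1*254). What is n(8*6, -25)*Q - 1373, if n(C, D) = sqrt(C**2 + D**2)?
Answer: -1373 + 479*sqrt(2929) ≈ 24551.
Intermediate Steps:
Q = 479 (Q = 11*(18 - 4) - (-71 - 254) = 11*14 - 1*(-325) = 154 + 325 = 479)
n(8*6, -25)*Q - 1373 = sqrt((8*6)**2 + (-25)**2)*479 - 1373 = sqrt(48**2 + 625)*479 - 1373 = sqrt(2304 + 625)*479 - 1373 = sqrt(2929)*479 - 1373 = 479*sqrt(2929) - 1373 = -1373 + 479*sqrt(2929)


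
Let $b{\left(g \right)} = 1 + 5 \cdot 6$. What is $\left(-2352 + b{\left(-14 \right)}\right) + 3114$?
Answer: $793$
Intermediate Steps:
$b{\left(g \right)} = 31$ ($b{\left(g \right)} = 1 + 30 = 31$)
$\left(-2352 + b{\left(-14 \right)}\right) + 3114 = \left(-2352 + 31\right) + 3114 = -2321 + 3114 = 793$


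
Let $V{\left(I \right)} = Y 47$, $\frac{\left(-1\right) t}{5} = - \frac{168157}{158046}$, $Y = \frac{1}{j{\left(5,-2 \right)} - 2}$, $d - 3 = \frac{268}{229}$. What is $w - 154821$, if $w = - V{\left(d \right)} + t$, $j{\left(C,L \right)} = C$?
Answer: $- \frac{24470475035}{158046} \approx -1.5483 \cdot 10^{5}$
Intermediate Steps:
$d = \frac{955}{229}$ ($d = 3 + \frac{268}{229} = \frac{955}{229} \approx 4.1703$)
$Y = \frac{1}{3}$ ($Y = \frac{1}{5 - 2} = \frac{1}{3} \approx 0.33333$)
$t = \frac{840785}{158046}$ ($t = - 5 \left(- \frac{168157}{158046}\right) = - 5 \left(\left(-168157\right) \frac{1}{158046}\right) = \left(-5\right) \left(- \frac{168157}{158046}\right) = \frac{840785}{158046} \approx 5.3199$)
$V{\left(I \right)} = \frac{47}{3}$ ($V{\left(I \right)} = \frac{1}{3} \cdot 47 = \frac{47}{3}$)
$w = - \frac{1635269}{158046}$ ($w = \left(-1\right) \frac{47}{3} + \frac{840785}{158046} = - \frac{47}{3} + \frac{840785}{158046} = - \frac{1635269}{158046} \approx -10.347$)
$w - 154821 = - \frac{1635269}{158046} - 154821 = - \frac{24470475035}{158046}$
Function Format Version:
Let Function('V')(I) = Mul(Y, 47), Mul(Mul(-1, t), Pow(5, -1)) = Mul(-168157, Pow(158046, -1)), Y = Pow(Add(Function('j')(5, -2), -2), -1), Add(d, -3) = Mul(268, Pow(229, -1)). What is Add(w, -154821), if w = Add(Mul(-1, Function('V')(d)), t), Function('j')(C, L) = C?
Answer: Rational(-24470475035, 158046) ≈ -1.5483e+5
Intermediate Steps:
d = Rational(955, 229) (d = Add(3, Mul(268, Pow(229, -1))) = Add(3, Mul(268, Rational(1, 229))) = Add(3, Rational(268, 229)) = Rational(955, 229) ≈ 4.1703)
Y = Rational(1, 3) (Y = Pow(Add(5, -2), -1) = Pow(3, -1) = Rational(1, 3) ≈ 0.33333)
t = Rational(840785, 158046) (t = Mul(-5, Mul(-168157, Pow(158046, -1))) = Mul(-5, Mul(-168157, Rational(1, 158046))) = Mul(-5, Rational(-168157, 158046)) = Rational(840785, 158046) ≈ 5.3199)
Function('V')(I) = Rational(47, 3) (Function('V')(I) = Mul(Rational(1, 3), 47) = Rational(47, 3))
w = Rational(-1635269, 158046) (w = Add(Mul(-1, Rational(47, 3)), Rational(840785, 158046)) = Add(Rational(-47, 3), Rational(840785, 158046)) = Rational(-1635269, 158046) ≈ -10.347)
Add(w, -154821) = Add(Rational(-1635269, 158046), -154821) = Rational(-24470475035, 158046)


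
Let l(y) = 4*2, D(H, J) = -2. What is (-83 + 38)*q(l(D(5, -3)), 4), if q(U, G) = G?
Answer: -180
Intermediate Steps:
l(y) = 8
(-83 + 38)*q(l(D(5, -3)), 4) = (-83 + 38)*4 = -45*4 = -180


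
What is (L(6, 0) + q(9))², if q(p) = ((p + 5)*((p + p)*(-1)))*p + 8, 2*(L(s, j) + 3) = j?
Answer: 5121169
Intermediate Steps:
L(s, j) = -3 + j/2
q(p) = 8 - 2*p²*(5 + p) (q(p) = ((5 + p)*((2*p)*(-1)))*p + 8 = ((5 + p)*(-2*p))*p + 8 = (-2*p*(5 + p))*p + 8 = -2*p²*(5 + p) + 8 = 8 - 2*p²*(5 + p))
(L(6, 0) + q(9))² = ((-3 + (½)*0) + (8 - 10*9² - 2*9³))² = ((-3 + 0) + (8 - 10*81 - 2*729))² = (-3 + (8 - 810 - 1458))² = (-3 - 2260)² = (-2263)² = 5121169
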